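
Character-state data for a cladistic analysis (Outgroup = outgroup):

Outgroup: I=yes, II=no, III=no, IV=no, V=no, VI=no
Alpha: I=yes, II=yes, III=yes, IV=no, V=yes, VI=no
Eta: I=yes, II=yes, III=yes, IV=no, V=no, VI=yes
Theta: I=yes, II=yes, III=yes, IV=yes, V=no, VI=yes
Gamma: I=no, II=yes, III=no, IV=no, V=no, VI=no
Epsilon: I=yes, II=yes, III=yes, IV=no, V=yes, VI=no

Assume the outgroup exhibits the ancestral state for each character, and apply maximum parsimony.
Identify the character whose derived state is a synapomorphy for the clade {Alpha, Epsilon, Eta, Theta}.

III

Character polarity is set by the outgroup: the derived state is whichever differs from the outgroup's state, so for I the derived state is 'no', and for the remaining characters it is 'yes'.
I: derived state 'no' in Gamma only — an autapomorphy, so it tells us nothing about relationships among taxa.
II (derived state 'yes') is shared by all ingroup taxa — unites the whole ingroup.
III: derived state 'yes' in Alpha, Epsilon, Eta, and Theta only — synapomorphy for {Alpha, Epsilon, Eta, Theta}.
IV: derived state 'yes' in Theta only — an autapomorphy, so it tells us nothing about relationships among taxa.
V: derived state 'yes' in Alpha and Epsilon only — synapomorphy for {Alpha, Epsilon}.
Only Eta and Theta show the derived state 'yes' for VI, supporting them as a clade.
Most parsimonious ingroup topology: (((Epsilon,Alpha),(Theta,Eta)),Gamma).
The clade {Alpha, Epsilon, Eta, Theta} is supported by III: its derived state 'yes' occurs in exactly those taxa and in no other taxon (including the outgroup).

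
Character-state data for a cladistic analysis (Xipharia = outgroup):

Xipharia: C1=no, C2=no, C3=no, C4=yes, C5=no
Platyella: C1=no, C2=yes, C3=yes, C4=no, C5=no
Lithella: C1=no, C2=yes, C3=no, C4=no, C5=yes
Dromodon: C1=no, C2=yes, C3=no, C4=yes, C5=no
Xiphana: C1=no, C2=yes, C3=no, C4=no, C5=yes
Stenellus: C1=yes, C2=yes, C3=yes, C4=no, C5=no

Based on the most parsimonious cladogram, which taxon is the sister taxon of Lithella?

Xiphana

Character polarity is set by the outgroup: the derived state is whichever differs from the outgroup's state, so for C4 the derived state is 'no', and for the remaining characters it is 'yes'.
C1: derived state 'yes' in Stenellus only — an autapomorphy, so it tells us nothing about relationships among taxa.
C2 (derived state 'yes') is shared by all ingroup taxa — unites the whole ingroup.
C3: derived state 'yes' in Platyella and Stenellus only — synapomorphy for {Platyella, Stenellus}.
C4: derived state 'no' in Lithella, Platyella, Stenellus, and Xiphana only — synapomorphy for {Lithella, Platyella, Stenellus, Xiphana}.
Only Lithella and Xiphana show the derived state 'yes' for C5, supporting them as a clade.
Most parsimonious ingroup topology: (((Platyella,Stenellus),(Lithella,Xiphana)),Dromodon).
Lithella and Xiphana form a cherry on this tree, so they are sister taxa.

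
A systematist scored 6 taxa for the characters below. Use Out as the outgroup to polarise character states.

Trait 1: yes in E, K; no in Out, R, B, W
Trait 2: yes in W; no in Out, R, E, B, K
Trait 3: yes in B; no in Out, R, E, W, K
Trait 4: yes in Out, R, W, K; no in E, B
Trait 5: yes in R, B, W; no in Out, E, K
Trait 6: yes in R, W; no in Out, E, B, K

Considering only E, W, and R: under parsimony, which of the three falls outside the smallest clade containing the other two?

Character polarity is set by the outgroup: the derived state is whichever differs from the outgroup's state, so for Trait 4 the derived state is 'no', and for the remaining characters it is 'yes'.
Trait 1: derived state 'yes' in E and K only — synapomorphy for {E, K}.
Trait 2 (derived state 'yes') is unique to W (autapomorphy; uninformative for grouping).
Trait 3: derived state 'yes' in B only — an autapomorphy, so it tells us nothing about relationships among taxa.
Trait 4 (state 'no') occurs in B and E but conflicts with the nesting implied by the other characters — most parsimoniously interpreted as homoplasy.
Trait 5: derived state 'yes' in B, R, and W only — synapomorphy for {B, R, W}.
Only R and W show the derived state 'yes' for Trait 6, supporting them as a clade.
Most parsimonious ingroup topology: (((R,W),B),(E,K)).
R and W share a more recent common ancestor with each other than either does with E, so E is the least closely related of the three.

E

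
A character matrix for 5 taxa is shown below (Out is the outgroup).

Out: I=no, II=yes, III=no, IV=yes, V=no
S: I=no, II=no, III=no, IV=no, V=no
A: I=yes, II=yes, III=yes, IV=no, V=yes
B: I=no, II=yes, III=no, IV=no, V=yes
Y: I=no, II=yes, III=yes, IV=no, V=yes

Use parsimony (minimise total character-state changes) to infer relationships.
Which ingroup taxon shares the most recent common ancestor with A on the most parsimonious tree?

Character polarity is set by the outgroup: the derived state is whichever differs from the outgroup's state, so for II, IV the derived state is 'no', and for the remaining characters it is 'yes'.
I: derived state 'yes' in A only — an autapomorphy, so it tells us nothing about relationships among taxa.
II (derived state 'no') is unique to S (autapomorphy; uninformative for grouping).
III (derived state 'yes') is shared by A and Y — a synapomorphy uniting that clade.
IV (derived state 'no') is shared by all ingroup taxa — unites the whole ingroup.
V: derived state 'yes' in A, B, and Y only — synapomorphy for {A, B, Y}.
Most parsimonious ingroup topology: (S,((A,Y),B)).
A and Y form a cherry on this tree, so they are sister taxa.

Y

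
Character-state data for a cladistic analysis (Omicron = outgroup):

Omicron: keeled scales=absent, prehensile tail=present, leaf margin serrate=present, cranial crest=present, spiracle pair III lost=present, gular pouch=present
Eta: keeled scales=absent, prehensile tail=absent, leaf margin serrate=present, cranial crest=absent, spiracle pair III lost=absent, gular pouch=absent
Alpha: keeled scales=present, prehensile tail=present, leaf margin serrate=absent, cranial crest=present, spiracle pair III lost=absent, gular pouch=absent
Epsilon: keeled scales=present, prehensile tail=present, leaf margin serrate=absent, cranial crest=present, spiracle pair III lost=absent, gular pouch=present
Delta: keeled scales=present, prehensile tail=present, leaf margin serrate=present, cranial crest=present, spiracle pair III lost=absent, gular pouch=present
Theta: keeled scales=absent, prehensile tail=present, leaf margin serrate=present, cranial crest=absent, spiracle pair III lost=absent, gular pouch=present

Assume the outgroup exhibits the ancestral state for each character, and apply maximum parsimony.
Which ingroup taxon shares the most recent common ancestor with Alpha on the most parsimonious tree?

Character polarity is set by the outgroup: the derived state is whichever differs from the outgroup's state, so for prehensile tail, leaf margin serrate, cranial crest, spiracle pair III lost, gular pouch the derived state is 'absent', and for the remaining characters it is 'present'.
keeled scales: derived state 'present' in Alpha, Delta, and Epsilon only — synapomorphy for {Alpha, Delta, Epsilon}.
prehensile tail (derived state 'absent') is unique to Eta (autapomorphy; uninformative for grouping).
Only Alpha and Epsilon show the derived state 'absent' for leaf margin serrate, supporting them as a clade.
cranial crest: derived state 'absent' in Eta and Theta only — synapomorphy for {Eta, Theta}.
spiracle pair III lost (derived state 'absent') is shared by all ingroup taxa — unites the whole ingroup.
gular pouch (state 'absent') occurs in Alpha and Eta but conflicts with the nesting implied by the other characters — most parsimoniously interpreted as homoplasy.
Most parsimonious ingroup topology: ((Eta,Theta),((Alpha,Epsilon),Delta)).
Alpha and Epsilon form a cherry on this tree, so they are sister taxa.

Epsilon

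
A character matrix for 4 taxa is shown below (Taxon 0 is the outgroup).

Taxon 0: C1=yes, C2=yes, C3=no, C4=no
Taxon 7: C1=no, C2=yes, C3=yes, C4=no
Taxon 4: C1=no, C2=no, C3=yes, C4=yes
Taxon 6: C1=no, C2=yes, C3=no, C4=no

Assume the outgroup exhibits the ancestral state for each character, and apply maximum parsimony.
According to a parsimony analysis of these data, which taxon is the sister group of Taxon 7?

Taxon 4

Character polarity is set by the outgroup: the derived state is whichever differs from the outgroup's state, so for C1, C2 the derived state is 'no', and for the remaining characters it is 'yes'.
C1 (derived state 'no') is shared by all ingroup taxa — unites the whole ingroup.
C2 (derived state 'no') is unique to Taxon 4 (autapomorphy; uninformative for grouping).
Only Taxon 4 and Taxon 7 show the derived state 'yes' for C3, supporting them as a clade.
C4: derived state 'yes' in Taxon 4 only — an autapomorphy, so it tells us nothing about relationships among taxa.
Most parsimonious ingroup topology: ((Taxon 4,Taxon 7),Taxon 6).
Taxon 7 and Taxon 4 form a cherry on this tree, so they are sister taxa.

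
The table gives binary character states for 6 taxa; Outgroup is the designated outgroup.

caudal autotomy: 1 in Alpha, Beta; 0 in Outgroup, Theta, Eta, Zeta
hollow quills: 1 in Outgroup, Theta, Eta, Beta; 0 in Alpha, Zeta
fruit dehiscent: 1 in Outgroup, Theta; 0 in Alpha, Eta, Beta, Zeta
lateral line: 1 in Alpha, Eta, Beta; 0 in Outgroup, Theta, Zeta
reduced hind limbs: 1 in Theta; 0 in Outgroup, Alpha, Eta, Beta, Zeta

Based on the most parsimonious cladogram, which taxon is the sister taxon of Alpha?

Beta

Character polarity is set by the outgroup: the derived state is whichever differs from the outgroup's state, so for hollow quills, fruit dehiscent the derived state is '0', and for the remaining characters it is '1'.
caudal autotomy: derived state '1' in Alpha and Beta only — synapomorphy for {Alpha, Beta}.
hollow quills groups Alpha and Zeta, which is incompatible with the clades supported by the remaining characters; treating it as convergent (homoplasy) costs fewer steps than any alternative tree.
Only Alpha, Beta, Eta, and Zeta show the derived state '0' for fruit dehiscent, supporting them as a clade.
Only Alpha, Beta, and Eta show the derived state '1' for lateral line, supporting them as a clade.
reduced hind limbs (derived state '1') is unique to Theta (autapomorphy; uninformative for grouping).
Most parsimonious ingroup topology: ((((Alpha,Beta),Eta),Zeta),Theta).
Alpha and Beta form a cherry on this tree, so they are sister taxa.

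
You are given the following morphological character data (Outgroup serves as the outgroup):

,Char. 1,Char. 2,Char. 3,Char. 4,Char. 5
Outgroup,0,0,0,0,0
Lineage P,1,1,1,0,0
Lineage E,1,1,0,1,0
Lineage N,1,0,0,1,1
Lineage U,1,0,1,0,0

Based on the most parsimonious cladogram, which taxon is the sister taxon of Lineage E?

Lineage N

The outgroup has state '0' for every character, so '1' is the derived state throughout.
All ingroup taxa share the derived state '1' for Char. 1; it defines the ingroup but does not resolve relationships within it.
Char. 2 groups Lineage E and Lineage P, which is incompatible with the clades supported by the remaining characters; treating it as convergent (homoplasy) costs fewer steps than any alternative tree.
Char. 3 (derived state '1') is shared by Lineage P and Lineage U — a synapomorphy uniting that clade.
Char. 4 (derived state '1') is shared by Lineage E and Lineage N — a synapomorphy uniting that clade.
Char. 5: derived state '1' in Lineage N only — an autapomorphy, so it tells us nothing about relationships among taxa.
Most parsimonious ingroup topology: ((Lineage P,Lineage U),(Lineage E,Lineage N)).
Lineage E and Lineage N form a cherry on this tree, so they are sister taxa.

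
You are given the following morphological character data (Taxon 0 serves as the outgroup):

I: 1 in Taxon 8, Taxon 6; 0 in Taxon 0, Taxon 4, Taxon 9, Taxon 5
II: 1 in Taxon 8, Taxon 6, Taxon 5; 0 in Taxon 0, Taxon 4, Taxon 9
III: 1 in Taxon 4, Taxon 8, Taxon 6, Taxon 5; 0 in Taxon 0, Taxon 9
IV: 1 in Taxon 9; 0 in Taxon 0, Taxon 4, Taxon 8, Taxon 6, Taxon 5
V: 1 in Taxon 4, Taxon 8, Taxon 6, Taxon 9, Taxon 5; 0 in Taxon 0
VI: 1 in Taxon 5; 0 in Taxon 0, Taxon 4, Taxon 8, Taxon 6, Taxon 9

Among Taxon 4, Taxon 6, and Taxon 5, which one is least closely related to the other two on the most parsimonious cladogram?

Taxon 4

The outgroup has state '0' for every character, so '1' is the derived state throughout.
I (derived state '1') is shared by Taxon 6 and Taxon 8 — a synapomorphy uniting that clade.
II (derived state '1') is shared by Taxon 5, Taxon 6, and Taxon 8 — a synapomorphy uniting that clade.
III: derived state '1' in Taxon 4, Taxon 5, Taxon 6, and Taxon 8 only — synapomorphy for {Taxon 4, Taxon 5, Taxon 6, Taxon 8}.
IV: derived state '1' in Taxon 9 only — an autapomorphy, so it tells us nothing about relationships among taxa.
All ingroup taxa share the derived state '1' for V; it defines the ingroup but does not resolve relationships within it.
VI (derived state '1') is unique to Taxon 5 (autapomorphy; uninformative for grouping).
Most parsimonious ingroup topology: ((Taxon 4,((Taxon 8,Taxon 6),Taxon 5)),Taxon 9).
Taxon 5 and Taxon 6 share a more recent common ancestor with each other than either does with Taxon 4, so Taxon 4 is the least closely related of the three.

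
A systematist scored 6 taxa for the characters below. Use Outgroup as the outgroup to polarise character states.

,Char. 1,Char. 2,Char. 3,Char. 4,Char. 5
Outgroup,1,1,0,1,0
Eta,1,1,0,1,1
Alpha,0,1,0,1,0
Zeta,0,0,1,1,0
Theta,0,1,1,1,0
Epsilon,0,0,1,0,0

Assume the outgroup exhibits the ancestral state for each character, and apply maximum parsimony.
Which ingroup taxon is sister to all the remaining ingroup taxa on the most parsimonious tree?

Character polarity is set by the outgroup: the derived state is whichever differs from the outgroup's state, so for Char. 1, Char. 2, Char. 4 the derived state is '0', and for the remaining characters it is '1'.
Char. 1: derived state '0' in Alpha, Epsilon, Theta, and Zeta only — synapomorphy for {Alpha, Epsilon, Theta, Zeta}.
Char. 2: derived state '0' in Epsilon and Zeta only — synapomorphy for {Epsilon, Zeta}.
Char. 3 (derived state '1') is shared by Epsilon, Theta, and Zeta — a synapomorphy uniting that clade.
Char. 4: derived state '0' in Epsilon only — an autapomorphy, so it tells us nothing about relationships among taxa.
Char. 5 (derived state '1') is unique to Eta (autapomorphy; uninformative for grouping).
Most parsimonious ingroup topology: (Eta,(Alpha,((Zeta,Epsilon),Theta))).
Eta is sister to the clade containing all other ingroup taxa, so it is the earliest-diverging (most basal) ingroup lineage.

Eta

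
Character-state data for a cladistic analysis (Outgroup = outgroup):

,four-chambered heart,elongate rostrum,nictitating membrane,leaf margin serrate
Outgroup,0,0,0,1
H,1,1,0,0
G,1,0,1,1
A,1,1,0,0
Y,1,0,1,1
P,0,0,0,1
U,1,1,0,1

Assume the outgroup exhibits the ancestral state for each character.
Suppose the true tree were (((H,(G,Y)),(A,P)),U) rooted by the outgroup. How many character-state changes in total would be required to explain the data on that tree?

Map each character onto (((H,(G,Y)),(A,P)),U) (rooted by Outgroup) and count the minimum state changes it requires (Fitch parsimony):
four-chambered heart: 2; elongate rostrum: 3; nictitating membrane: 1; leaf margin serrate: 2.
Total tree length = 8.

8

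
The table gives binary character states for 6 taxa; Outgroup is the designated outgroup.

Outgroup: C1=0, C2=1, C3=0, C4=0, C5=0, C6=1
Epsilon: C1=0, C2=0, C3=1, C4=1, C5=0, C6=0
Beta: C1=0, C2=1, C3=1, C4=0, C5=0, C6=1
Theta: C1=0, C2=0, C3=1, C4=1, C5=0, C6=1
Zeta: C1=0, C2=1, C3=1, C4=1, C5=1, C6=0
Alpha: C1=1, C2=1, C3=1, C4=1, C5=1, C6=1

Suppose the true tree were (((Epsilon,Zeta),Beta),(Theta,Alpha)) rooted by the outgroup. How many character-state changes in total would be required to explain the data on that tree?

Map each character onto (((Epsilon,Zeta),Beta),(Theta,Alpha)) (rooted by Outgroup) and count the minimum state changes it requires (Fitch parsimony):
C1: 1; C2: 2; C3: 1; C4: 2; C5: 2; C6: 1.
Total tree length = 9.

9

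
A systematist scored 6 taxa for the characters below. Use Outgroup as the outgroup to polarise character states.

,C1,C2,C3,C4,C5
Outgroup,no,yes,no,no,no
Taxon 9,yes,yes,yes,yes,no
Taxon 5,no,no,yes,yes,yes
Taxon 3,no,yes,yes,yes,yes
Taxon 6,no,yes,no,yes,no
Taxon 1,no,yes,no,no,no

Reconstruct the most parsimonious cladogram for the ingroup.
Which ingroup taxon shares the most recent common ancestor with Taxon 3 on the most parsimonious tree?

Character polarity is set by the outgroup: the derived state is whichever differs from the outgroup's state, so for C2 the derived state is 'no', and for the remaining characters it is 'yes'.
C1: derived state 'yes' in Taxon 9 only — an autapomorphy, so it tells us nothing about relationships among taxa.
C2 (derived state 'no') is unique to Taxon 5 (autapomorphy; uninformative for grouping).
Only Taxon 3, Taxon 5, and Taxon 9 show the derived state 'yes' for C3, supporting them as a clade.
C4 (derived state 'yes') is shared by Taxon 3, Taxon 5, Taxon 6, and Taxon 9 — a synapomorphy uniting that clade.
Only Taxon 3 and Taxon 5 show the derived state 'yes' for C5, supporting them as a clade.
Most parsimonious ingroup topology: (((Taxon 9,(Taxon 5,Taxon 3)),Taxon 6),Taxon 1).
Taxon 3 and Taxon 5 form a cherry on this tree, so they are sister taxa.

Taxon 5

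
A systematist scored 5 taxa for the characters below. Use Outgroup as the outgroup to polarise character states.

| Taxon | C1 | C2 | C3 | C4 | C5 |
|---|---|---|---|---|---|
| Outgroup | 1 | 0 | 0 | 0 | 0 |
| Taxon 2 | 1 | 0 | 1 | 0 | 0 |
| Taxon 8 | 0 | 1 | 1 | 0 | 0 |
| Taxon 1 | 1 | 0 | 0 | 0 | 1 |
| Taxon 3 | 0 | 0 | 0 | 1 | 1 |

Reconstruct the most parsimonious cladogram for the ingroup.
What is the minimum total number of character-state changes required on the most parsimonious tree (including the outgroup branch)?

Character polarity is set by the outgroup: the derived state is whichever differs from the outgroup's state, so for C1 the derived state is '0', and for the remaining characters it is '1'.
C1 (state '0') occurs in Taxon 3 and Taxon 8 but conflicts with the nesting implied by the other characters — most parsimoniously interpreted as homoplasy.
C2: derived state '1' in Taxon 8 only — an autapomorphy, so it tells us nothing about relationships among taxa.
C3 (derived state '1') is shared by Taxon 2 and Taxon 8 — a synapomorphy uniting that clade.
C4 (derived state '1') is unique to Taxon 3 (autapomorphy; uninformative for grouping).
C5: derived state '1' in Taxon 1 and Taxon 3 only — synapomorphy for {Taxon 1, Taxon 3}.
Most parsimonious ingroup topology: ((Taxon 2,Taxon 8),(Taxon 1,Taxon 3)).
Changes per character on this tree: C1: 2; C2: 1; C3: 1; C4: 1; C5: 1.
Total = 6.

6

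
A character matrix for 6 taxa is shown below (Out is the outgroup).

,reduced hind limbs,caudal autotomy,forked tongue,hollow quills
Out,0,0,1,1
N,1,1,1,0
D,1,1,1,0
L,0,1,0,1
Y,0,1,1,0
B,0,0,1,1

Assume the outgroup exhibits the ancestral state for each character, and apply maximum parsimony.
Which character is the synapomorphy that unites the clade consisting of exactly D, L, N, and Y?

caudal autotomy

Character polarity is set by the outgroup: the derived state is whichever differs from the outgroup's state, so for forked tongue, hollow quills the derived state is '0', and for the remaining characters it is '1'.
reduced hind limbs: derived state '1' in D and N only — synapomorphy for {D, N}.
Only D, L, N, and Y show the derived state '1' for caudal autotomy, supporting them as a clade.
forked tongue (derived state '0') is unique to L (autapomorphy; uninformative for grouping).
hollow quills: derived state '0' in D, N, and Y only — synapomorphy for {D, N, Y}.
Most parsimonious ingroup topology: ((((N,D),Y),L),B).
The clade {D, L, N, Y} is supported by caudal autotomy: its derived state '1' occurs in exactly those taxa and in no other taxon (including the outgroup).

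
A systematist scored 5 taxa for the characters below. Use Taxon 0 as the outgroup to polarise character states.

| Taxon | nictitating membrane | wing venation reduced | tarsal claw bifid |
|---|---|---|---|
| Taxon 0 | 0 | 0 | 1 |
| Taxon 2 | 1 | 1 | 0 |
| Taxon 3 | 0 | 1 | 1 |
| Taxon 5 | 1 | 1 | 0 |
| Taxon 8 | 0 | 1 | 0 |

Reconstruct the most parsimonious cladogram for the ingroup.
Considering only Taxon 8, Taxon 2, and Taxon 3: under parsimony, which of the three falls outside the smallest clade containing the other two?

Taxon 3

Character polarity is set by the outgroup: the derived state is whichever differs from the outgroup's state, so for tarsal claw bifid the derived state is '0', and for the remaining characters it is '1'.
Only Taxon 2 and Taxon 5 show the derived state '1' for nictitating membrane, supporting them as a clade.
wing venation reduced (derived state '1') is shared by all ingroup taxa — unites the whole ingroup.
tarsal claw bifid: derived state '0' in Taxon 2, Taxon 5, and Taxon 8 only — synapomorphy for {Taxon 2, Taxon 5, Taxon 8}.
Most parsimonious ingroup topology: (((Taxon 2,Taxon 5),Taxon 8),Taxon 3).
Taxon 2 and Taxon 8 share a more recent common ancestor with each other than either does with Taxon 3, so Taxon 3 is the least closely related of the three.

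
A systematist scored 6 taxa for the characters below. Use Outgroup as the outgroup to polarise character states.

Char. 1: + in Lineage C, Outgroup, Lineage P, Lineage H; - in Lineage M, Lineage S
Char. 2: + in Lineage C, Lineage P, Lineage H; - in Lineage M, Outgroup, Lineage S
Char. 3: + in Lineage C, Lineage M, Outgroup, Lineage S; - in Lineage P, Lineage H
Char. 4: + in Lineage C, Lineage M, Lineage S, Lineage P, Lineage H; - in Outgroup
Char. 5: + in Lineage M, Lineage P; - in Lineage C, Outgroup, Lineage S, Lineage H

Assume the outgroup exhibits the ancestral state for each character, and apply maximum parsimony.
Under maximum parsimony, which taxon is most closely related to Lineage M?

Lineage S

Character polarity is set by the outgroup: the derived state is whichever differs from the outgroup's state, so for Char. 1, Char. 3 the derived state is '-', and for the remaining characters it is '+'.
Char. 1 (derived state '-') is shared by Lineage M and Lineage S — a synapomorphy uniting that clade.
Only Lineage C, Lineage H, and Lineage P show the derived state '+' for Char. 2, supporting them as a clade.
Only Lineage H and Lineage P show the derived state '-' for Char. 3, supporting them as a clade.
Char. 4 (derived state '+') is shared by all ingroup taxa — unites the whole ingroup.
Char. 5 groups Lineage M and Lineage P, which is incompatible with the clades supported by the remaining characters; treating it as convergent (homoplasy) costs fewer steps than any alternative tree.
Most parsimonious ingroup topology: ((Lineage M,Lineage S),((Lineage P,Lineage H),Lineage C)).
Lineage M and Lineage S form a cherry on this tree, so they are sister taxa.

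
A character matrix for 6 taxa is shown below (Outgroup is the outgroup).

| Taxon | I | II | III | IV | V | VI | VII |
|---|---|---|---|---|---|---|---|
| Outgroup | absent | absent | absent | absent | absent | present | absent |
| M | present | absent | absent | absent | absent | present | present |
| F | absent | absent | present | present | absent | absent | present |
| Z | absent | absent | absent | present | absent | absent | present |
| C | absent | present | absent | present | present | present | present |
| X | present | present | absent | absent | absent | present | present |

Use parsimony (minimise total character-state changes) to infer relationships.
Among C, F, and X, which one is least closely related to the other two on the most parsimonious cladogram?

Character polarity is set by the outgroup: the derived state is whichever differs from the outgroup's state, so for VI the derived state is 'absent', and for the remaining characters it is 'present'.
Only M and X show the derived state 'present' for I, supporting them as a clade.
II groups C and X, which is incompatible with the clades supported by the remaining characters; treating it as convergent (homoplasy) costs fewer steps than any alternative tree.
III (derived state 'present') is unique to F (autapomorphy; uninformative for grouping).
IV (derived state 'present') is shared by C, F, and Z — a synapomorphy uniting that clade.
V: derived state 'present' in C only — an autapomorphy, so it tells us nothing about relationships among taxa.
VI (derived state 'absent') is shared by F and Z — a synapomorphy uniting that clade.
All ingroup taxa share the derived state 'present' for VII; it defines the ingroup but does not resolve relationships within it.
Most parsimonious ingroup topology: ((M,X),((F,Z),C)).
F and C share a more recent common ancestor with each other than either does with X, so X is the least closely related of the three.

X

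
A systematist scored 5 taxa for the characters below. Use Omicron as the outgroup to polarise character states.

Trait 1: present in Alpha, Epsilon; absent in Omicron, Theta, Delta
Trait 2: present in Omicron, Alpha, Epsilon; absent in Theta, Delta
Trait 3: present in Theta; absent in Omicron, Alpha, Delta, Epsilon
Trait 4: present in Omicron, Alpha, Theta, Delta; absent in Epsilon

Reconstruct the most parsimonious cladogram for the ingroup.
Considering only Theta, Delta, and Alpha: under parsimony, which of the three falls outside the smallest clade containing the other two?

Character polarity is set by the outgroup: the derived state is whichever differs from the outgroup's state, so for Trait 2, Trait 4 the derived state is 'absent', and for the remaining characters it is 'present'.
Only Alpha and Epsilon show the derived state 'present' for Trait 1, supporting them as a clade.
Trait 2 (derived state 'absent') is shared by Delta and Theta — a synapomorphy uniting that clade.
Trait 3 (derived state 'present') is unique to Theta (autapomorphy; uninformative for grouping).
Trait 4: derived state 'absent' in Epsilon only — an autapomorphy, so it tells us nothing about relationships among taxa.
Most parsimonious ingroup topology: ((Alpha,Epsilon),(Theta,Delta)).
Theta and Delta share a more recent common ancestor with each other than either does with Alpha, so Alpha is the least closely related of the three.

Alpha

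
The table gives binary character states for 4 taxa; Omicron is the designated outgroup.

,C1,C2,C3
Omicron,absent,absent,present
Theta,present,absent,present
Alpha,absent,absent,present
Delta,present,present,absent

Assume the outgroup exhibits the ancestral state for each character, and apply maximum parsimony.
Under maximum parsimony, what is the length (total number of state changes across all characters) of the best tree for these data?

3

Character polarity is set by the outgroup: the derived state is whichever differs from the outgroup's state, so for C3 the derived state is 'absent', and for the remaining characters it is 'present'.
C1 (derived state 'present') is shared by Delta and Theta — a synapomorphy uniting that clade.
C2: derived state 'present' in Delta only — an autapomorphy, so it tells us nothing about relationships among taxa.
C3: derived state 'absent' in Delta only — an autapomorphy, so it tells us nothing about relationships among taxa.
Most parsimonious ingroup topology: ((Theta,Delta),Alpha).
Changes per character on this tree: C1: 1; C2: 1; C3: 1.
Total = 3.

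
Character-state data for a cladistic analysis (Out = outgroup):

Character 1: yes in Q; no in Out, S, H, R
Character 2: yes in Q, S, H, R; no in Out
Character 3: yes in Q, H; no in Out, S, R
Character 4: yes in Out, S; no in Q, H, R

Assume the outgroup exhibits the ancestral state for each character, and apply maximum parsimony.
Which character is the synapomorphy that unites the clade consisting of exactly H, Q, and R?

Character 4

Character polarity is set by the outgroup: the derived state is whichever differs from the outgroup's state, so for Character 4 the derived state is 'no', and for the remaining characters it is 'yes'.
Character 1 (derived state 'yes') is unique to Q (autapomorphy; uninformative for grouping).
Character 2 (derived state 'yes') is shared by all ingroup taxa — unites the whole ingroup.
Character 3: derived state 'yes' in H and Q only — synapomorphy for {H, Q}.
Character 4 (derived state 'no') is shared by H, Q, and R — a synapomorphy uniting that clade.
Most parsimonious ingroup topology: (((Q,H),R),S).
The clade {H, Q, R} is supported by Character 4: its derived state 'no' occurs in exactly those taxa and in no other taxon (including the outgroup).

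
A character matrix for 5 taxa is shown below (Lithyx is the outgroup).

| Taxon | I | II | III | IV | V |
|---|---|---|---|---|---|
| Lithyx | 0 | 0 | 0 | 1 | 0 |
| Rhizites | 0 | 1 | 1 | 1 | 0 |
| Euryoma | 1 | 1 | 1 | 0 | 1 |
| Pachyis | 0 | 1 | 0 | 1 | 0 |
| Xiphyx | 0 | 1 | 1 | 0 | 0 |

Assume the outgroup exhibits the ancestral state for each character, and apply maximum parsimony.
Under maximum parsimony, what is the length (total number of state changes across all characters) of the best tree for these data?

5

Character polarity is set by the outgroup: the derived state is whichever differs from the outgroup's state, so for IV the derived state is '0', and for the remaining characters it is '1'.
I: derived state '1' in Euryoma only — an autapomorphy, so it tells us nothing about relationships among taxa.
II (derived state '1') is shared by all ingroup taxa — unites the whole ingroup.
III (derived state '1') is shared by Euryoma, Rhizites, and Xiphyx — a synapomorphy uniting that clade.
IV (derived state '0') is shared by Euryoma and Xiphyx — a synapomorphy uniting that clade.
V: derived state '1' in Euryoma only — an autapomorphy, so it tells us nothing about relationships among taxa.
Most parsimonious ingroup topology: ((Rhizites,(Euryoma,Xiphyx)),Pachyis).
Changes per character on this tree: I: 1; II: 1; III: 1; IV: 1; V: 1.
Total = 5.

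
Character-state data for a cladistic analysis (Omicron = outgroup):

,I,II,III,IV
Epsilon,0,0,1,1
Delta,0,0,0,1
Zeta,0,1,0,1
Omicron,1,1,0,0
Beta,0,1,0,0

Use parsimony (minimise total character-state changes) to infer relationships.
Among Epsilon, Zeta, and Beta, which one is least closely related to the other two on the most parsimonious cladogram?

Beta

Character polarity is set by the outgroup: the derived state is whichever differs from the outgroup's state, so for I, II the derived state is '0', and for the remaining characters it is '1'.
All ingroup taxa share the derived state '0' for I; it defines the ingroup but does not resolve relationships within it.
II: derived state '0' in Delta and Epsilon only — synapomorphy for {Delta, Epsilon}.
III: derived state '1' in Epsilon only — an autapomorphy, so it tells us nothing about relationships among taxa.
IV (derived state '1') is shared by Delta, Epsilon, and Zeta — a synapomorphy uniting that clade.
Most parsimonious ingroup topology: ((Zeta,(Delta,Epsilon)),Beta).
Epsilon and Zeta share a more recent common ancestor with each other than either does with Beta, so Beta is the least closely related of the three.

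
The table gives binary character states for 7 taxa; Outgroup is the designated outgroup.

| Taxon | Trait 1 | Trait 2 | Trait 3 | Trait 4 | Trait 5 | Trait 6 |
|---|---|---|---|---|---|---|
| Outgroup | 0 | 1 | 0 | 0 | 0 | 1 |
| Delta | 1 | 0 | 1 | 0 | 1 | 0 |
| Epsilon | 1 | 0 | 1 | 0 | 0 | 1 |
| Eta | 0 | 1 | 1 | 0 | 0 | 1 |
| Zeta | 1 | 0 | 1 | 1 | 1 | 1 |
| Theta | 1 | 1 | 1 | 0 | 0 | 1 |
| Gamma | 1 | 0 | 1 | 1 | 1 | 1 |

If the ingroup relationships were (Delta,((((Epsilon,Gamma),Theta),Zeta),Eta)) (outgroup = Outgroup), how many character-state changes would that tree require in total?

Map each character onto (Delta,((((Epsilon,Gamma),Theta),Zeta),Eta)) (rooted by Outgroup) and count the minimum state changes it requires (Fitch parsimony):
Trait 1: 2; Trait 2: 3; Trait 3: 1; Trait 4: 2; Trait 5: 3; Trait 6: 1.
Total tree length = 12.

12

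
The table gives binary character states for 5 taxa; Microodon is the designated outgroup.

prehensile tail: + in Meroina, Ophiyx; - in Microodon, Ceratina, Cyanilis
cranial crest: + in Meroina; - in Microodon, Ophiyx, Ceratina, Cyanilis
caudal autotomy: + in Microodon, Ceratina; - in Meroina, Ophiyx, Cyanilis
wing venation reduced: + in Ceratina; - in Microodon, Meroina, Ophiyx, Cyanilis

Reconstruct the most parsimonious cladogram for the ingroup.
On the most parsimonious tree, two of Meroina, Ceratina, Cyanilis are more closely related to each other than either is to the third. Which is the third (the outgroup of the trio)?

Character polarity is set by the outgroup: the derived state is whichever differs from the outgroup's state, so for caudal autotomy the derived state is '-', and for the remaining characters it is '+'.
prehensile tail (derived state '+') is shared by Meroina and Ophiyx — a synapomorphy uniting that clade.
cranial crest (derived state '+') is unique to Meroina (autapomorphy; uninformative for grouping).
Only Cyanilis, Meroina, and Ophiyx show the derived state '-' for caudal autotomy, supporting them as a clade.
wing venation reduced: derived state '+' in Ceratina only — an autapomorphy, so it tells us nothing about relationships among taxa.
Most parsimonious ingroup topology: (((Meroina,Ophiyx),Cyanilis),Ceratina).
Meroina and Cyanilis share a more recent common ancestor with each other than either does with Ceratina, so Ceratina is the least closely related of the three.

Ceratina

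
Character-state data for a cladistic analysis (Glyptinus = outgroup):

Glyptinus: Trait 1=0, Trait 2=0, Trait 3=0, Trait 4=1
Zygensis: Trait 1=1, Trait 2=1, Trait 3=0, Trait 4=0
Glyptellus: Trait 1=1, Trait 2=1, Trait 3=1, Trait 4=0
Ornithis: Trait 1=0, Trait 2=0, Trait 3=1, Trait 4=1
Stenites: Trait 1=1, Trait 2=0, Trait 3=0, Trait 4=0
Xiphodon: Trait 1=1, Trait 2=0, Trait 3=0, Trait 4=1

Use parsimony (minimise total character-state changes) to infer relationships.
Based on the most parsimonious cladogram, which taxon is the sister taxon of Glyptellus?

Character polarity is set by the outgroup: the derived state is whichever differs from the outgroup's state, so for Trait 4 the derived state is '0', and for the remaining characters it is '1'.
Trait 1 (derived state '1') is shared by Glyptellus, Stenites, Xiphodon, and Zygensis — a synapomorphy uniting that clade.
Trait 2: derived state '1' in Glyptellus and Zygensis only — synapomorphy for {Glyptellus, Zygensis}.
Trait 3 (state '1') occurs in Glyptellus and Ornithis but conflicts with the nesting implied by the other characters — most parsimoniously interpreted as homoplasy.
Trait 4 (derived state '0') is shared by Glyptellus, Stenites, and Zygensis — a synapomorphy uniting that clade.
Most parsimonious ingroup topology: ((((Zygensis,Glyptellus),Stenites),Xiphodon),Ornithis).
Glyptellus and Zygensis form a cherry on this tree, so they are sister taxa.

Zygensis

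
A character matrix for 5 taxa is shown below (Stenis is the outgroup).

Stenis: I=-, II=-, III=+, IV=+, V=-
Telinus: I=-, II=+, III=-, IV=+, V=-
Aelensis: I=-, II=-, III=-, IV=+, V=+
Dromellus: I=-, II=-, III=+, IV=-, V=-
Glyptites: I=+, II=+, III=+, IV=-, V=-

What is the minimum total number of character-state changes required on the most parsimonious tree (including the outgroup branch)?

Character polarity is set by the outgroup: the derived state is whichever differs from the outgroup's state, so for III, IV the derived state is '-', and for the remaining characters it is '+'.
I: derived state '+' in Glyptites only — an autapomorphy, so it tells us nothing about relationships among taxa.
II (state '+') occurs in Glyptites and Telinus but conflicts with the nesting implied by the other characters — most parsimoniously interpreted as homoplasy.
III: derived state '-' in Aelensis and Telinus only — synapomorphy for {Aelensis, Telinus}.
Only Dromellus and Glyptites show the derived state '-' for IV, supporting them as a clade.
V (derived state '+') is unique to Aelensis (autapomorphy; uninformative for grouping).
Most parsimonious ingroup topology: ((Glyptites,Dromellus),(Telinus,Aelensis)).
Changes per character on this tree: I: 1; II: 2; III: 1; IV: 1; V: 1.
Total = 6.

6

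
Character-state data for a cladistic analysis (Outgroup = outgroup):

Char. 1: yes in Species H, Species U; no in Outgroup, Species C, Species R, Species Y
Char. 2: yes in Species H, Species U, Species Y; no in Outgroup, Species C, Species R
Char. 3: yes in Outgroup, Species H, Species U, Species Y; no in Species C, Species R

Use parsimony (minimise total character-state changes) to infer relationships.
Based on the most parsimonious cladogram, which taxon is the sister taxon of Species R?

Character polarity is set by the outgroup: the derived state is whichever differs from the outgroup's state, so for Char. 3 the derived state is 'no', and for the remaining characters it is 'yes'.
Only Species H and Species U show the derived state 'yes' for Char. 1, supporting them as a clade.
Char. 2 (derived state 'yes') is shared by Species H, Species U, and Species Y — a synapomorphy uniting that clade.
Char. 3: derived state 'no' in Species C and Species R only — synapomorphy for {Species C, Species R}.
Most parsimonious ingroup topology: ((Species C,Species R),((Species H,Species U),Species Y)).
Species R and Species C form a cherry on this tree, so they are sister taxa.

Species C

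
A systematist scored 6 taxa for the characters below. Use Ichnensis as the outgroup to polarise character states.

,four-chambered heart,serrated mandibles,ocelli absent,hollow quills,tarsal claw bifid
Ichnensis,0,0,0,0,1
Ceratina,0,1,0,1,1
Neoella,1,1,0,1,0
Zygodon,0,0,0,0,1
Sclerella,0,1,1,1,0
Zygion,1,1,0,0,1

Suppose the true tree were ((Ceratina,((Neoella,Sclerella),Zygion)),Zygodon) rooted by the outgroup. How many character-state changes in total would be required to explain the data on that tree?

Map each character onto ((Ceratina,((Neoella,Sclerella),Zygion)),Zygodon) (rooted by Ichnensis) and count the minimum state changes it requires (Fitch parsimony):
four-chambered heart: 2; serrated mandibles: 1; ocelli absent: 1; hollow quills: 2; tarsal claw bifid: 1.
Total tree length = 7.

7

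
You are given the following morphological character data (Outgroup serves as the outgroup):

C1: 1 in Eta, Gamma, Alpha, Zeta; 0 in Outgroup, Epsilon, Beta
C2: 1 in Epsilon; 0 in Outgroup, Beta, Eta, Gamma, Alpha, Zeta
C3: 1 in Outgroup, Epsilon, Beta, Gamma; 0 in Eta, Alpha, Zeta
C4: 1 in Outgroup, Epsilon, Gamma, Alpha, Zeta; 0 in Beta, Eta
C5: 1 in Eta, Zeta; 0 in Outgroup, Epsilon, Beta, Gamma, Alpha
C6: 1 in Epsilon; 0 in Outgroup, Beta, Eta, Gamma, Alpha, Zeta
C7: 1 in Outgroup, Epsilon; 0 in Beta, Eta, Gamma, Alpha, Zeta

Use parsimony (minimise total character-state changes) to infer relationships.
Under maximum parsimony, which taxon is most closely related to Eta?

Zeta

Character polarity is set by the outgroup: the derived state is whichever differs from the outgroup's state, so for C3, C4, C7 the derived state is '0', and for the remaining characters it is '1'.
C1: derived state '1' in Alpha, Eta, Gamma, and Zeta only — synapomorphy for {Alpha, Eta, Gamma, Zeta}.
C2: derived state '1' in Epsilon only — an autapomorphy, so it tells us nothing about relationships among taxa.
C3 (derived state '0') is shared by Alpha, Eta, and Zeta — a synapomorphy uniting that clade.
C4 groups Beta and Eta, which is incompatible with the clades supported by the remaining characters; treating it as convergent (homoplasy) costs fewer steps than any alternative tree.
Only Eta and Zeta show the derived state '1' for C5, supporting them as a clade.
C6: derived state '1' in Epsilon only — an autapomorphy, so it tells us nothing about relationships among taxa.
C7 (derived state '0') is shared by Alpha, Beta, Eta, Gamma, and Zeta — a synapomorphy uniting that clade.
Most parsimonious ingroup topology: (Epsilon,(Beta,(((Eta,Zeta),Alpha),Gamma))).
Eta and Zeta form a cherry on this tree, so they are sister taxa.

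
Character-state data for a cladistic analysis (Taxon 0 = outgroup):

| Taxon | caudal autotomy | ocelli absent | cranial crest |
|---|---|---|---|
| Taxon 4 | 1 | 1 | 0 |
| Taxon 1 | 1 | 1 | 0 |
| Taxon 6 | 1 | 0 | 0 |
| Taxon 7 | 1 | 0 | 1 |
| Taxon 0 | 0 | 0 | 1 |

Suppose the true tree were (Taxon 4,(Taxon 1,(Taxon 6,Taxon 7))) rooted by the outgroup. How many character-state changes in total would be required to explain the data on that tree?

Map each character onto (Taxon 4,(Taxon 1,(Taxon 6,Taxon 7))) (rooted by Taxon 0) and count the minimum state changes it requires (Fitch parsimony):
caudal autotomy: 1; ocelli absent: 2; cranial crest: 2.
Total tree length = 5.

5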